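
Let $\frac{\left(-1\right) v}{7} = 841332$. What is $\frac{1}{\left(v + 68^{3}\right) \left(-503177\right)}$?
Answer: $\frac{1}{2805157431884} \approx 3.5649 \cdot 10^{-13}$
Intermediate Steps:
$v = -5889324$ ($v = \left(-7\right) 841332 = -5889324$)
$\frac{1}{\left(v + 68^{3}\right) \left(-503177\right)} = \frac{1}{\left(-5889324 + 68^{3}\right) \left(-503177\right)} = \frac{1}{-5889324 + 314432} \left(- \frac{1}{503177}\right) = \frac{1}{-5574892} \left(- \frac{1}{503177}\right) = \left(- \frac{1}{5574892}\right) \left(- \frac{1}{503177}\right) = \frac{1}{2805157431884}$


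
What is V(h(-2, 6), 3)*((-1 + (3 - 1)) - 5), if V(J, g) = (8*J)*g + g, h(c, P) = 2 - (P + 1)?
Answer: 468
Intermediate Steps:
h(c, P) = 1 - P (h(c, P) = 2 - (1 + P) = 2 + (-1 - P) = 1 - P)
V(J, g) = g + 8*J*g (V(J, g) = 8*J*g + g = g + 8*J*g)
V(h(-2, 6), 3)*((-1 + (3 - 1)) - 5) = (3*(1 + 8*(1 - 1*6)))*((-1 + (3 - 1)) - 5) = (3*(1 + 8*(1 - 6)))*((-1 + 2) - 5) = (3*(1 + 8*(-5)))*(1 - 5) = (3*(1 - 40))*(-4) = (3*(-39))*(-4) = -117*(-4) = 468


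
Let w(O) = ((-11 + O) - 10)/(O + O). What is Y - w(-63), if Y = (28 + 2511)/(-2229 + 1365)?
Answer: -3115/864 ≈ -3.6053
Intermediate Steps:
w(O) = (-21 + O)/(2*O) (w(O) = (-21 + O)/((2*O)) = (-21 + O)*(1/(2*O)) = (-21 + O)/(2*O))
Y = -2539/864 (Y = 2539/(-864) = 2539*(-1/864) = -2539/864 ≈ -2.9387)
Y - w(-63) = -2539/864 - (-21 - 63)/(2*(-63)) = -2539/864 - (-1)*(-84)/(2*63) = -2539/864 - 1*⅔ = -2539/864 - ⅔ = -3115/864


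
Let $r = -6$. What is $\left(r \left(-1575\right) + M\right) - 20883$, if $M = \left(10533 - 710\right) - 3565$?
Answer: $-5175$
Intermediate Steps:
$M = 6258$ ($M = 9823 - 3565 = 6258$)
$\left(r \left(-1575\right) + M\right) - 20883 = \left(\left(-6\right) \left(-1575\right) + 6258\right) - 20883 = \left(9450 + 6258\right) - 20883 = 15708 - 20883 = -5175$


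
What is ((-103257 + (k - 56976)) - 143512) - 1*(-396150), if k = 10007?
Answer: 102412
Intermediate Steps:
((-103257 + (k - 56976)) - 143512) - 1*(-396150) = ((-103257 + (10007 - 56976)) - 143512) - 1*(-396150) = ((-103257 - 46969) - 143512) + 396150 = (-150226 - 143512) + 396150 = -293738 + 396150 = 102412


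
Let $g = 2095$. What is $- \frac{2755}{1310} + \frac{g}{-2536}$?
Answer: $- \frac{973113}{332216} \approx -2.9292$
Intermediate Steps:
$- \frac{2755}{1310} + \frac{g}{-2536} = - \frac{2755}{1310} + \frac{2095}{-2536} = \left(-2755\right) \frac{1}{1310} + 2095 \left(- \frac{1}{2536}\right) = - \frac{551}{262} - \frac{2095}{2536} = - \frac{973113}{332216}$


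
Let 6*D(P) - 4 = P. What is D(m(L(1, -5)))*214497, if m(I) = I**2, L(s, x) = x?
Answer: 2073471/2 ≈ 1.0367e+6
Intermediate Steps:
D(P) = 2/3 + P/6
D(m(L(1, -5)))*214497 = (2/3 + (1/6)*(-5)**2)*214497 = (2/3 + (1/6)*25)*214497 = (2/3 + 25/6)*214497 = (29/6)*214497 = 2073471/2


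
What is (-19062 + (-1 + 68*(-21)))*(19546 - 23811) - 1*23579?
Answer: 87370536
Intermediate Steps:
(-19062 + (-1 + 68*(-21)))*(19546 - 23811) - 1*23579 = (-19062 + (-1 - 1428))*(-4265) - 23579 = (-19062 - 1429)*(-4265) - 23579 = -20491*(-4265) - 23579 = 87394115 - 23579 = 87370536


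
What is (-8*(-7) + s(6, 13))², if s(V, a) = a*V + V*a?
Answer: 44944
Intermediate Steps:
s(V, a) = 2*V*a (s(V, a) = V*a + V*a = 2*V*a)
(-8*(-7) + s(6, 13))² = (-8*(-7) + 2*6*13)² = (56 + 156)² = 212² = 44944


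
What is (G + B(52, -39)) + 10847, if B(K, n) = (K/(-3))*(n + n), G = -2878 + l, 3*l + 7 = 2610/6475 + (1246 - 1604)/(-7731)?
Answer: 279890046812/30034935 ≈ 9318.8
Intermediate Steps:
l = -65582323/30034935 (l = -7/3 + (2610/6475 + (1246 - 1604)/(-7731))/3 = -7/3 + (2610*(1/6475) - 358*(-1/7731))/3 = -7/3 + (522/1295 + 358/7731)/3 = -7/3 + (1/3)*(4499192/10011645) = -7/3 + 4499192/30034935 = -65582323/30034935 ≈ -2.1835)
G = -86506125253/30034935 (G = -2878 - 65582323/30034935 = -86506125253/30034935 ≈ -2880.2)
B(K, n) = -2*K*n/3 (B(K, n) = (K*(-1/3))*(2*n) = (-K/3)*(2*n) = -2*K*n/3)
(G + B(52, -39)) + 10847 = (-86506125253/30034935 - 2/3*52*(-39)) + 10847 = (-86506125253/30034935 + 1352) + 10847 = -45898893133/30034935 + 10847 = 279890046812/30034935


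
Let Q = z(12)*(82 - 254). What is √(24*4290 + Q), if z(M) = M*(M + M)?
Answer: 12*√371 ≈ 231.14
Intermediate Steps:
z(M) = 2*M² (z(M) = M*(2*M) = 2*M²)
Q = -49536 (Q = (2*12²)*(82 - 254) = (2*144)*(-172) = 288*(-172) = -49536)
√(24*4290 + Q) = √(24*4290 - 49536) = √(102960 - 49536) = √53424 = 12*√371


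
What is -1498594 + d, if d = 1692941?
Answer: 194347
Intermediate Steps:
-1498594 + d = -1498594 + 1692941 = 194347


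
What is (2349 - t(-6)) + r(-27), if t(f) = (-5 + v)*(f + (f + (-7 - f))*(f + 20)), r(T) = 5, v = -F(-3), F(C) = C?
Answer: 2146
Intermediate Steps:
v = 3 (v = -1*(-3) = 3)
t(f) = 280 + 12*f (t(f) = (-5 + 3)*(f + (f + (-7 - f))*(f + 20)) = -2*(f - 7*(20 + f)) = -2*(f + (-140 - 7*f)) = -2*(-140 - 6*f) = 280 + 12*f)
(2349 - t(-6)) + r(-27) = (2349 - (280 + 12*(-6))) + 5 = (2349 - (280 - 72)) + 5 = (2349 - 1*208) + 5 = (2349 - 208) + 5 = 2141 + 5 = 2146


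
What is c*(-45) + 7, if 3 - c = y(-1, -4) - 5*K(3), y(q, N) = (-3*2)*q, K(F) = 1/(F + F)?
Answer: 209/2 ≈ 104.50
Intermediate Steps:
K(F) = 1/(2*F)
y(q, N) = -6*q
c = -13/6 (c = 3 - (-6*(-1) - 5/(2*3)) = 3 - (6 - 5/(2*3)) = 3 - (6 - 5*⅙) = 3 - (6 - ⅚) = 3 - 1*31/6 = 3 - 31/6 = -13/6 ≈ -2.1667)
c*(-45) + 7 = -13/6*(-45) + 7 = 195/2 + 7 = 209/2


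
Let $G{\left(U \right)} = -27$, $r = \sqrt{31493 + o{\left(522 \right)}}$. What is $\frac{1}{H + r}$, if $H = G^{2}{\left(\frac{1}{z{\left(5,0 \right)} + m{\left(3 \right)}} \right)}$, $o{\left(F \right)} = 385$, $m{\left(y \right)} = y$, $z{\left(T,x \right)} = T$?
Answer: $\frac{81}{55507} - \frac{\sqrt{3542}}{166521} \approx 0.0011019$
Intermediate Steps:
$r = 3 \sqrt{3542}$ ($r = \sqrt{31493 + 385} = \sqrt{31878} = 3 \sqrt{3542} \approx 178.54$)
$H = 729$ ($H = \left(-27\right)^{2} = 729$)
$\frac{1}{H + r} = \frac{1}{729 + 3 \sqrt{3542}}$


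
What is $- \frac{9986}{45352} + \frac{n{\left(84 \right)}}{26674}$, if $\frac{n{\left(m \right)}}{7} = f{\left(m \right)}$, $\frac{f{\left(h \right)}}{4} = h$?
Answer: $- \frac{39924665}{302429812} \approx -0.13201$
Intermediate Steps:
$f{\left(h \right)} = 4 h$
$n{\left(m \right)} = 28 m$ ($n{\left(m \right)} = 7 \cdot 4 m = 28 m$)
$- \frac{9986}{45352} + \frac{n{\left(84 \right)}}{26674} = - \frac{9986}{45352} + \frac{28 \cdot 84}{26674} = \left(-9986\right) \frac{1}{45352} + 2352 \cdot \frac{1}{26674} = - \frac{4993}{22676} + \frac{1176}{13337} = - \frac{39924665}{302429812}$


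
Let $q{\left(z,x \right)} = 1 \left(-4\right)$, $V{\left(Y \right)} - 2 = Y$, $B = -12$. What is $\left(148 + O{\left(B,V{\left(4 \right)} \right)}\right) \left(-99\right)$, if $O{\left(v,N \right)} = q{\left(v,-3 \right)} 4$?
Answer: $-13068$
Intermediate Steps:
$V{\left(Y \right)} = 2 + Y$
$q{\left(z,x \right)} = -4$
$O{\left(v,N \right)} = -16$ ($O{\left(v,N \right)} = \left(-4\right) 4 = -16$)
$\left(148 + O{\left(B,V{\left(4 \right)} \right)}\right) \left(-99\right) = \left(148 - 16\right) \left(-99\right) = 132 \left(-99\right) = -13068$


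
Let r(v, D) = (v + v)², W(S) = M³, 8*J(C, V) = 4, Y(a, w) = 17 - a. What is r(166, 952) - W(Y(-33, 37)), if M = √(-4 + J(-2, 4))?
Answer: 110224 + 7*I*√14/4 ≈ 1.1022e+5 + 6.5479*I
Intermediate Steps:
J(C, V) = ½ (J(C, V) = (⅛)*4 = ½)
M = I*√14/2 (M = √(-4 + ½) = √(-7/2) = I*√14/2 ≈ 1.8708*I)
W(S) = -7*I*√14/4 (W(S) = (I*√14/2)³ = -7*I*√14/4)
r(v, D) = 4*v² (r(v, D) = (2*v)² = 4*v²)
r(166, 952) - W(Y(-33, 37)) = 4*166² - (-7)*I*√14/4 = 4*27556 + 7*I*√14/4 = 110224 + 7*I*√14/4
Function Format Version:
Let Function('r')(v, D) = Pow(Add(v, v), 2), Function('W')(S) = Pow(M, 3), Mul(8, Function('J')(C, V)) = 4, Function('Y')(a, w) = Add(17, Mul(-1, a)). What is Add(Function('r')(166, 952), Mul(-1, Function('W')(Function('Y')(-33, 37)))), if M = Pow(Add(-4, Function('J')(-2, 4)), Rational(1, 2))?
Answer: Add(110224, Mul(Rational(7, 4), I, Pow(14, Rational(1, 2)))) ≈ Add(1.1022e+5, Mul(6.5479, I))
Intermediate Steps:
Function('J')(C, V) = Rational(1, 2) (Function('J')(C, V) = Mul(Rational(1, 8), 4) = Rational(1, 2))
M = Mul(Rational(1, 2), I, Pow(14, Rational(1, 2))) (M = Pow(Add(-4, Rational(1, 2)), Rational(1, 2)) = Pow(Rational(-7, 2), Rational(1, 2)) = Mul(Rational(1, 2), I, Pow(14, Rational(1, 2))) ≈ Mul(1.8708, I))
Function('W')(S) = Mul(Rational(-7, 4), I, Pow(14, Rational(1, 2))) (Function('W')(S) = Pow(Mul(Rational(1, 2), I, Pow(14, Rational(1, 2))), 3) = Mul(Rational(-7, 4), I, Pow(14, Rational(1, 2))))
Function('r')(v, D) = Mul(4, Pow(v, 2)) (Function('r')(v, D) = Pow(Mul(2, v), 2) = Mul(4, Pow(v, 2)))
Add(Function('r')(166, 952), Mul(-1, Function('W')(Function('Y')(-33, 37)))) = Add(Mul(4, Pow(166, 2)), Mul(-1, Mul(Rational(-7, 4), I, Pow(14, Rational(1, 2))))) = Add(Mul(4, 27556), Mul(Rational(7, 4), I, Pow(14, Rational(1, 2)))) = Add(110224, Mul(Rational(7, 4), I, Pow(14, Rational(1, 2))))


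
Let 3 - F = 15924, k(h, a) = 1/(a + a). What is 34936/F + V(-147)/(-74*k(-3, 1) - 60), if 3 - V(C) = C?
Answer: -5776942/1544337 ≈ -3.7407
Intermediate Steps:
V(C) = 3 - C
k(h, a) = 1/(2*a)
F = -15921 (F = 3 - 1*15924 = 3 - 15924 = -15921)
34936/F + V(-147)/(-74*k(-3, 1) - 60) = 34936/(-15921) + (3 - 1*(-147))/(-37/1 - 60) = 34936*(-1/15921) + (3 + 147)/(-37 - 60) = -34936/15921 + 150/(-74*½ - 60) = -34936/15921 + 150/(-37 - 60) = -34936/15921 + 150/(-97) = -34936/15921 + 150*(-1/97) = -34936/15921 - 150/97 = -5776942/1544337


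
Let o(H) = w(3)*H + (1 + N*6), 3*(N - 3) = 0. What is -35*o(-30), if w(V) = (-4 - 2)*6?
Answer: -38465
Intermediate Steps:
N = 3 (N = 3 + (⅓)*0 = 3 + 0 = 3)
w(V) = -36 (w(V) = -6*6 = -36)
o(H) = 19 - 36*H (o(H) = -36*H + (1 + 3*6) = -36*H + (1 + 18) = -36*H + 19 = 19 - 36*H)
-35*o(-30) = -35*(19 - 36*(-30)) = -35*(19 + 1080) = -35*1099 = -38465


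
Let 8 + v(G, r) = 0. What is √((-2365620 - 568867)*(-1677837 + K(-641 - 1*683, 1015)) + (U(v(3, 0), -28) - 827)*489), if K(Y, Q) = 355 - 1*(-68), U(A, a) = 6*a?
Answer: √4922349090063 ≈ 2.2186e+6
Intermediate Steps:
v(G, r) = -8 (v(G, r) = -8 + 0 = -8)
K(Y, Q) = 423 (K(Y, Q) = 355 + 68 = 423)
√((-2365620 - 568867)*(-1677837 + K(-641 - 1*683, 1015)) + (U(v(3, 0), -28) - 827)*489) = √((-2365620 - 568867)*(-1677837 + 423) + (6*(-28) - 827)*489) = √(-2934487*(-1677414) + (-168 - 827)*489) = √(4922349576618 - 995*489) = √(4922349576618 - 486555) = √4922349090063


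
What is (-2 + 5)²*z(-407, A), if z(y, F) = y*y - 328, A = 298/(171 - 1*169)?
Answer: 1487889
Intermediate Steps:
A = 149 (A = 298/(171 - 169) = 298/2 = 298*(½) = 149)
z(y, F) = -328 + y² (z(y, F) = y² - 328 = -328 + y²)
(-2 + 5)²*z(-407, A) = (-2 + 5)²*(-328 + (-407)²) = 3²*(-328 + 165649) = 9*165321 = 1487889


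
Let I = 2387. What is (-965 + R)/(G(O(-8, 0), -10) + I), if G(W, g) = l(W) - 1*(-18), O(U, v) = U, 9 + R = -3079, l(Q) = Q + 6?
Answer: -1351/801 ≈ -1.6866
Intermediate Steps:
l(Q) = 6 + Q
R = -3088 (R = -9 - 3079 = -3088)
G(W, g) = 24 + W (G(W, g) = (6 + W) - 1*(-18) = (6 + W) + 18 = 24 + W)
(-965 + R)/(G(O(-8, 0), -10) + I) = (-965 - 3088)/((24 - 8) + 2387) = -4053/(16 + 2387) = -4053/2403 = -4053*1/2403 = -1351/801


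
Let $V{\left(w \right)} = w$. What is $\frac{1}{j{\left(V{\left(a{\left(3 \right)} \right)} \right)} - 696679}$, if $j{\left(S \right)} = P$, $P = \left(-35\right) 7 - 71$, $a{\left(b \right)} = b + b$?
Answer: $- \frac{1}{696995} \approx -1.4347 \cdot 10^{-6}$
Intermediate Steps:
$a{\left(b \right)} = 2 b$
$P = -316$ ($P = -245 - 71 = -316$)
$j{\left(S \right)} = -316$
$\frac{1}{j{\left(V{\left(a{\left(3 \right)} \right)} \right)} - 696679} = \frac{1}{-316 - 696679} = \frac{1}{-696995} = - \frac{1}{696995}$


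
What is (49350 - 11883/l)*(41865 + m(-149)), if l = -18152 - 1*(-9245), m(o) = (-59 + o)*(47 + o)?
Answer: 9242887445991/2969 ≈ 3.1131e+9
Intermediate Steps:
l = -8907 (l = -18152 + 9245 = -8907)
(49350 - 11883/l)*(41865 + m(-149)) = (49350 - 11883/(-8907))*(41865 + (-2773 + (-149)² - 12*(-149))) = (49350 - 11883*(-1/8907))*(41865 + (-2773 + 22201 + 1788)) = (49350 + 3961/2969)*(41865 + 21216) = (146524111/2969)*63081 = 9242887445991/2969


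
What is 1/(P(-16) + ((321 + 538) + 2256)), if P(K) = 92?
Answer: 1/3207 ≈ 0.00031182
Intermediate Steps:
1/(P(-16) + ((321 + 538) + 2256)) = 1/(92 + ((321 + 538) + 2256)) = 1/(92 + (859 + 2256)) = 1/(92 + 3115) = 1/3207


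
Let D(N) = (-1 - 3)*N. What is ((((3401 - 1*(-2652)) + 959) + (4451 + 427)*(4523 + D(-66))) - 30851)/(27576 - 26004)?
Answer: 23327147/1572 ≈ 14839.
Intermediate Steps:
D(N) = -4*N
((((3401 - 1*(-2652)) + 959) + (4451 + 427)*(4523 + D(-66))) - 30851)/(27576 - 26004) = ((((3401 - 1*(-2652)) + 959) + (4451 + 427)*(4523 - 4*(-66))) - 30851)/(27576 - 26004) = ((((3401 + 2652) + 959) + 4878*(4523 + 264)) - 30851)/1572 = (((6053 + 959) + 4878*4787) - 30851)*(1/1572) = ((7012 + 23350986) - 30851)*(1/1572) = (23357998 - 30851)*(1/1572) = 23327147*(1/1572) = 23327147/1572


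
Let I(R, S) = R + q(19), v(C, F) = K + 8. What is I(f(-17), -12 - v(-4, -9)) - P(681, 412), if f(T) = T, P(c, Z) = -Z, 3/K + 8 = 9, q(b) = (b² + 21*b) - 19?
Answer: 1136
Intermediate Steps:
q(b) = -19 + b² + 21*b
K = 3 (K = 3/(-8 + 9) = 3/1 = 3*1 = 3)
v(C, F) = 11 (v(C, F) = 3 + 8 = 11)
I(R, S) = 741 + R (I(R, S) = R + (-19 + 19² + 21*19) = R + (-19 + 361 + 399) = R + 741 = 741 + R)
I(f(-17), -12 - v(-4, -9)) - P(681, 412) = (741 - 17) - (-1)*412 = 724 - 1*(-412) = 724 + 412 = 1136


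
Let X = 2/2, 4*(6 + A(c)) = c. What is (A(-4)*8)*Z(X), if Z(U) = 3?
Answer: -168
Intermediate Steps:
A(c) = -6 + c/4
X = 1 (X = 2*(½) = 1)
(A(-4)*8)*Z(X) = ((-6 + (¼)*(-4))*8)*3 = ((-6 - 1)*8)*3 = -7*8*3 = -56*3 = -168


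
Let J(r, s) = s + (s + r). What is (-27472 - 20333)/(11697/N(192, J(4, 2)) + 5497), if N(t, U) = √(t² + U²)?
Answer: -9704090690880/1115716888543 + 4473400680*√577/1115716888543 ≈ -8.6013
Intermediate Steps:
J(r, s) = r + 2*s (J(r, s) = s + (r + s) = r + 2*s)
N(t, U) = √(U² + t²)
(-27472 - 20333)/(11697/N(192, J(4, 2)) + 5497) = (-27472 - 20333)/(11697/(√((4 + 2*2)² + 192²)) + 5497) = -47805/(11697/(√((4 + 4)² + 36864)) + 5497) = -47805/(11697/(√(8² + 36864)) + 5497) = -47805/(11697/(√(64 + 36864)) + 5497) = -47805/(11697/(√36928) + 5497) = -47805/(11697/((8*√577)) + 5497) = -47805/(11697*(√577/4616) + 5497) = -47805/(11697*√577/4616 + 5497) = -47805/(5497 + 11697*√577/4616)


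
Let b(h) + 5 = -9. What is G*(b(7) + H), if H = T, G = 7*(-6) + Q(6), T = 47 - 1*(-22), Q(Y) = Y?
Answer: -1980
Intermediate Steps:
b(h) = -14 (b(h) = -5 - 9 = -14)
T = 69 (T = 47 + 22 = 69)
G = -36 (G = 7*(-6) + 6 = -42 + 6 = -36)
H = 69
G*(b(7) + H) = -36*(-14 + 69) = -36*55 = -1980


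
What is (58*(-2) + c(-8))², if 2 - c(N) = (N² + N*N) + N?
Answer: 54756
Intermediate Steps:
c(N) = 2 - N - 2*N² (c(N) = 2 - ((N² + N*N) + N) = 2 - ((N² + N²) + N) = 2 - (2*N² + N) = 2 - (N + 2*N²) = 2 + (-N - 2*N²) = 2 - N - 2*N²)
(58*(-2) + c(-8))² = (58*(-2) + (2 - 1*(-8) - 2*(-8)²))² = (-116 + (2 + 8 - 2*64))² = (-116 + (2 + 8 - 128))² = (-116 - 118)² = (-234)² = 54756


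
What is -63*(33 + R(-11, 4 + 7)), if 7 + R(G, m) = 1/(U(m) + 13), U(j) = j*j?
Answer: -219555/134 ≈ -1638.5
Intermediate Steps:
U(j) = j²
R(G, m) = -7 + 1/(13 + m²) (R(G, m) = -7 + 1/(m² + 13) = -7 + 1/(13 + m²))
-63*(33 + R(-11, 4 + 7)) = -63*(33 + (-90 - 7*(4 + 7)²)/(13 + (4 + 7)²)) = -63*(33 + (-90 - 7*11²)/(13 + 11²)) = -63*(33 + (-90 - 7*121)/(13 + 121)) = -63*(33 + (-90 - 847)/134) = -63*(33 + (1/134)*(-937)) = -63*(33 - 937/134) = -63*3485/134 = -219555/134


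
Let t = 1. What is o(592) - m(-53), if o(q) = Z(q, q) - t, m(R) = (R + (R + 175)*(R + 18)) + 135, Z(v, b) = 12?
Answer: 4199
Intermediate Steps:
m(R) = 135 + R + (18 + R)*(175 + R) (m(R) = (R + (175 + R)*(18 + R)) + 135 = (R + (18 + R)*(175 + R)) + 135 = 135 + R + (18 + R)*(175 + R))
o(q) = 11 (o(q) = 12 - 1*1 = 12 - 1 = 11)
o(592) - m(-53) = 11 - (3285 + (-53)**2 + 194*(-53)) = 11 - (3285 + 2809 - 10282) = 11 - 1*(-4188) = 11 + 4188 = 4199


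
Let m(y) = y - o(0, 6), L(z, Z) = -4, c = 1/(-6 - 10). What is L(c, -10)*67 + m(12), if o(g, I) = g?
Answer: -256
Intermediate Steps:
c = -1/16 (c = 1/(-16) = -1/16 ≈ -0.062500)
m(y) = y (m(y) = y - 1*0 = y + 0 = y)
L(c, -10)*67 + m(12) = -4*67 + 12 = -268 + 12 = -256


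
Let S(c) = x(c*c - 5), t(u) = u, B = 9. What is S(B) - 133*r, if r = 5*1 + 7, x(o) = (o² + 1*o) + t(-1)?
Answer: 4255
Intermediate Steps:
x(o) = -1 + o + o² (x(o) = (o² + 1*o) - 1 = (o² + o) - 1 = (o + o²) - 1 = -1 + o + o²)
S(c) = -6 + c² + (-5 + c²)² (S(c) = -1 + (c*c - 5) + (c*c - 5)² = -1 + (c² - 5) + (c² - 5)² = -1 + (-5 + c²) + (-5 + c²)² = -6 + c² + (-5 + c²)²)
r = 12 (r = 5 + 7 = 12)
S(B) - 133*r = (19 + 9⁴ - 9*9²) - 133*12 = (19 + 6561 - 9*81) - 1596 = (19 + 6561 - 729) - 1596 = 5851 - 1596 = 4255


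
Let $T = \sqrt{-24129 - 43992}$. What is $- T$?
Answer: $- 261 i \approx - 261.0 i$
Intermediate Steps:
$T = 261 i$ ($T = \sqrt{-68121} = 261 i \approx 261.0 i$)
$- T = - 261 i$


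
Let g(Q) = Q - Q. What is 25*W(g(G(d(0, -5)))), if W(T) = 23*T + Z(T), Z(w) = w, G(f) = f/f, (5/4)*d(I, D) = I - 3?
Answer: 0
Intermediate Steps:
d(I, D) = -12/5 + 4*I/5 (d(I, D) = 4*(I - 3)/5 = 4*(-3 + I)/5 = -12/5 + 4*I/5)
G(f) = 1
g(Q) = 0
W(T) = 24*T (W(T) = 23*T + T = 24*T)
25*W(g(G(d(0, -5)))) = 25*(24*0) = 25*0 = 0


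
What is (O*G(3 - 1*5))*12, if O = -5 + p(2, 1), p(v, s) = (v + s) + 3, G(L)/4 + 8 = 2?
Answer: -288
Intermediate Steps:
G(L) = -24 (G(L) = -32 + 4*2 = -32 + 8 = -24)
p(v, s) = 3 + s + v (p(v, s) = (s + v) + 3 = 3 + s + v)
O = 1 (O = -5 + (3 + 1 + 2) = -5 + 6 = 1)
(O*G(3 - 1*5))*12 = (1*(-24))*12 = -24*12 = -288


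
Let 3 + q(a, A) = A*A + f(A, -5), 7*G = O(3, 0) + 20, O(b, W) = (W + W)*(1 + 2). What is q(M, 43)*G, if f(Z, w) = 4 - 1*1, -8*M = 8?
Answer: 36980/7 ≈ 5282.9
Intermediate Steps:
M = -1 (M = -⅛*8 = -1)
O(b, W) = 6*W (O(b, W) = (2*W)*3 = 6*W)
G = 20/7 (G = (6*0 + 20)/7 = (0 + 20)/7 = (⅐)*20 = 20/7 ≈ 2.8571)
f(Z, w) = 3 (f(Z, w) = 4 - 1 = 3)
q(a, A) = A² (q(a, A) = -3 + (A*A + 3) = -3 + (A² + 3) = -3 + (3 + A²) = A²)
q(M, 43)*G = 43²*(20/7) = 1849*(20/7) = 36980/7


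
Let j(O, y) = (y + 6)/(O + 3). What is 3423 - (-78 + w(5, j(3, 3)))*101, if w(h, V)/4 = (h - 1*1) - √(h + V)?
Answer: 9685 + 202*√26 ≈ 10715.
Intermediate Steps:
j(O, y) = (6 + y)/(3 + O)
w(h, V) = -4 - 4*√(V + h) + 4*h (w(h, V) = 4*((h - 1*1) - √(h + V)) = 4*((h - 1) - √(V + h)) = 4*((-1 + h) - √(V + h)) = 4*(-1 + h - √(V + h)) = -4 - 4*√(V + h) + 4*h)
3423 - (-78 + w(5, j(3, 3)))*101 = 3423 - (-78 + (-4 - 4*√((6 + 3)/(3 + 3) + 5) + 4*5))*101 = 3423 - (-78 + (-4 - 4*√(9/6 + 5) + 20))*101 = 3423 - (-78 + (-4 - 4*√((⅙)*9 + 5) + 20))*101 = 3423 - (-78 + (-4 - 4*√(3/2 + 5) + 20))*101 = 3423 - (-78 + (-4 - 2*√26 + 20))*101 = 3423 - (-78 + (16 - 2*√26))*101 = 3423 - (-62 - 2*√26)*101 = 3423 - (-6262 - 202*√26) = 3423 + (6262 + 202*√26) = 9685 + 202*√26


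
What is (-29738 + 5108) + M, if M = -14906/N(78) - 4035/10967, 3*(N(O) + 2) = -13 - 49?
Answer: -8938911177/372878 ≈ -23973.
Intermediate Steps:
N(O) = -68/3 (N(O) = -2 + (-13 - 49)/3 = -2 + (1/3)*(-62) = -2 - 62/3 = -68/3)
M = 245073963/372878 (M = -14906/(-68/3) - 4035/10967 = -14906*(-3/68) - 4035*1/10967 = 22359/34 - 4035/10967 = 245073963/372878 ≈ 657.25)
(-29738 + 5108) + M = (-29738 + 5108) + 245073963/372878 = -24630 + 245073963/372878 = -8938911177/372878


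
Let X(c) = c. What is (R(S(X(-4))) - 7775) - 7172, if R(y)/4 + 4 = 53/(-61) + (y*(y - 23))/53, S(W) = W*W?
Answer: -48413943/3233 ≈ -14975.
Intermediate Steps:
S(W) = W**2
R(y) = -1188/61 + 4*y*(-23 + y)/53 (R(y) = -16 + 4*(53/(-61) + (y*(y - 23))/53) = -16 + 4*(53*(-1/61) + (y*(-23 + y))*(1/53)) = -16 + 4*(-53/61 + y*(-23 + y)/53) = -16 + (-212/61 + 4*y*(-23 + y)/53) = -1188/61 + 4*y*(-23 + y)/53)
(R(S(X(-4))) - 7775) - 7172 = ((-1188/61 - 92/53*(-4)**2 + 4*((-4)**2)**2/53) - 7775) - 7172 = ((-1188/61 - 92/53*16 + (4/53)*16**2) - 7775) - 7172 = ((-1188/61 - 1472/53 + (4/53)*256) - 7775) - 7172 = ((-1188/61 - 1472/53 + 1024/53) - 7775) - 7172 = (-90292/3233 - 7775) - 7172 = -25226867/3233 - 7172 = -48413943/3233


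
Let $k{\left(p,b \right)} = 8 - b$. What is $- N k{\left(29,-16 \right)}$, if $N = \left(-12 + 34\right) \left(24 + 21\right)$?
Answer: $-23760$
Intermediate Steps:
$N = 990$ ($N = 22 \cdot 45 = 990$)
$- N k{\left(29,-16 \right)} = \left(-1\right) 990 \left(8 - -16\right) = - 990 \left(8 + 16\right) = \left(-990\right) 24 = -23760$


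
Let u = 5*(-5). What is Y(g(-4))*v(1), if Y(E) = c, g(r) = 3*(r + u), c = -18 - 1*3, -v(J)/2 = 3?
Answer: 126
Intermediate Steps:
u = -25
v(J) = -6 (v(J) = -2*3 = -6)
c = -21 (c = -18 - 3 = -21)
g(r) = -75 + 3*r (g(r) = 3*(r - 25) = 3*(-25 + r) = -75 + 3*r)
Y(E) = -21
Y(g(-4))*v(1) = -21*(-6) = 126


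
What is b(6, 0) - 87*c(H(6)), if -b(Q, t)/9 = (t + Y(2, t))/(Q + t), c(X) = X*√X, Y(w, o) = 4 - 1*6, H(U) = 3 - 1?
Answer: 3 - 174*√2 ≈ -243.07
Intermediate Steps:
H(U) = 2
Y(w, o) = -2 (Y(w, o) = 4 - 6 = -2)
c(X) = X^(3/2)
b(Q, t) = -9*(-2 + t)/(Q + t) (b(Q, t) = -9*(t - 2)/(Q + t) = -9*(-2 + t)/(Q + t))
b(6, 0) - 87*c(H(6)) = 9*(2 - 1*0)/(6 + 0) - 174*√2 = 9*(2 + 0)/6 - 174*√2 = 9*(⅙)*2 - 174*√2 = 3 - 174*√2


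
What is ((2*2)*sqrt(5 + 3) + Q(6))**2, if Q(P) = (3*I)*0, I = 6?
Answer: 128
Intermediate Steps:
Q(P) = 0 (Q(P) = (3*6)*0 = 18*0 = 0)
((2*2)*sqrt(5 + 3) + Q(6))**2 = ((2*2)*sqrt(5 + 3) + 0)**2 = (4*sqrt(8) + 0)**2 = (4*(2*sqrt(2)) + 0)**2 = (8*sqrt(2) + 0)**2 = (8*sqrt(2))**2 = 128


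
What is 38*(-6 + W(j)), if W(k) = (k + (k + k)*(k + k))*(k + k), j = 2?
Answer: 2508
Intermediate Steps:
W(k) = 2*k*(k + 4*k**2) (W(k) = (k + (2*k)*(2*k))*(2*k) = (k + 4*k**2)*(2*k) = 2*k*(k + 4*k**2))
38*(-6 + W(j)) = 38*(-6 + 2**2*(2 + 8*2)) = 38*(-6 + 4*(2 + 16)) = 38*(-6 + 4*18) = 38*(-6 + 72) = 38*66 = 2508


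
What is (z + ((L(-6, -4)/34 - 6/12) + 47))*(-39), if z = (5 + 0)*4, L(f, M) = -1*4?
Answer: -88023/34 ≈ -2588.9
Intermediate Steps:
L(f, M) = -4
z = 20 (z = 5*4 = 20)
(z + ((L(-6, -4)/34 - 6/12) + 47))*(-39) = (20 + ((-4/34 - 6/12) + 47))*(-39) = (20 + ((-4*1/34 - 6*1/12) + 47))*(-39) = (20 + ((-2/17 - 1/2) + 47))*(-39) = (20 + (-21/34 + 47))*(-39) = (20 + 1577/34)*(-39) = (2257/34)*(-39) = -88023/34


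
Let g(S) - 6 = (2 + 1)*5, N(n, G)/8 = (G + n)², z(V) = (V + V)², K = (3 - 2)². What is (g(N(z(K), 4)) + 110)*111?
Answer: 14541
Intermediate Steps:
K = 1 (K = 1² = 1)
z(V) = 4*V² (z(V) = (2*V)² = 4*V²)
N(n, G) = 8*(G + n)²
g(S) = 21 (g(S) = 6 + (2 + 1)*5 = 6 + 3*5 = 6 + 15 = 21)
(g(N(z(K), 4)) + 110)*111 = (21 + 110)*111 = 131*111 = 14541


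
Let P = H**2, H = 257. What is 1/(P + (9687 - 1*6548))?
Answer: 1/69188 ≈ 1.4453e-5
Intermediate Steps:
P = 66049 (P = 257**2 = 66049)
1/(P + (9687 - 1*6548)) = 1/(66049 + (9687 - 1*6548)) = 1/(66049 + (9687 - 6548)) = 1/(66049 + 3139) = 1/69188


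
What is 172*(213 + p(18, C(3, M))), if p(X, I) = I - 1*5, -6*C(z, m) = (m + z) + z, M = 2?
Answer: 106640/3 ≈ 35547.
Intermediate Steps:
C(z, m) = -z/3 - m/6 (C(z, m) = -((m + z) + z)/6 = -(m + 2*z)/6 = -z/3 - m/6)
p(X, I) = -5 + I (p(X, I) = I - 5 = -5 + I)
172*(213 + p(18, C(3, M))) = 172*(213 + (-5 + (-⅓*3 - ⅙*2))) = 172*(213 + (-5 + (-1 - ⅓))) = 172*(213 + (-5 - 4/3)) = 172*(213 - 19/3) = 172*(620/3) = 106640/3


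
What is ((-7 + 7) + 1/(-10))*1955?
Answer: -391/2 ≈ -195.50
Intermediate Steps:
((-7 + 7) + 1/(-10))*1955 = (0 - ⅒)*1955 = -⅒*1955 = -391/2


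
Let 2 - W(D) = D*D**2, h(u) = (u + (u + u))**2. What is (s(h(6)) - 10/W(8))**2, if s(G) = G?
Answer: 273075625/2601 ≈ 1.0499e+5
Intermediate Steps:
h(u) = 9*u**2 (h(u) = (u + 2*u)**2 = (3*u)**2 = 9*u**2)
W(D) = 2 - D**3 (W(D) = 2 - D*D**2 = 2 - D**3)
(s(h(6)) - 10/W(8))**2 = (9*6**2 - 10/(2 - 1*8**3))**2 = (9*36 - 10/(2 - 1*512))**2 = (324 - 10/(2 - 512))**2 = (324 - 10/(-510))**2 = (324 - 10*(-1/510))**2 = (324 + 1/51)**2 = (16525/51)**2 = 273075625/2601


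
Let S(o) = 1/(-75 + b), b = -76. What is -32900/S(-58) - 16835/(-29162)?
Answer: 20696273805/4166 ≈ 4.9679e+6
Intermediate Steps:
S(o) = -1/151 (S(o) = 1/(-75 - 76) = 1/(-151) = -1/151)
-32900/S(-58) - 16835/(-29162) = -32900/(-1/151) - 16835/(-29162) = -32900*(-151) - 16835*(-1/29162) = 4967900 + 2405/4166 = 20696273805/4166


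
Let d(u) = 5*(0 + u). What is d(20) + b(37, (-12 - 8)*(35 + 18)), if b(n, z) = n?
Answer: 137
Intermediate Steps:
d(u) = 5*u
d(20) + b(37, (-12 - 8)*(35 + 18)) = 5*20 + 37 = 100 + 37 = 137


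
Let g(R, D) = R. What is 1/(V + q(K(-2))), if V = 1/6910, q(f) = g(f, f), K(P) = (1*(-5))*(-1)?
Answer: 6910/34551 ≈ 0.19999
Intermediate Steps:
K(P) = 5 (K(P) = -5*(-1) = 5)
q(f) = f
V = 1/6910 ≈ 0.00014472
1/(V + q(K(-2))) = 1/(1/6910 + 5) = 1/(34551/6910) = 6910/34551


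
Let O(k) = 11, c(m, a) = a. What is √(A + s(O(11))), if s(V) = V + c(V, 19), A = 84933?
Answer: √84963 ≈ 291.48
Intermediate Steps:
s(V) = 19 + V (s(V) = V + 19 = 19 + V)
√(A + s(O(11))) = √(84933 + (19 + 11)) = √(84933 + 30) = √84963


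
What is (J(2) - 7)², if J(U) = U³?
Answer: 1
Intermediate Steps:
(J(2) - 7)² = (2³ - 7)² = (8 - 7)² = 1² = 1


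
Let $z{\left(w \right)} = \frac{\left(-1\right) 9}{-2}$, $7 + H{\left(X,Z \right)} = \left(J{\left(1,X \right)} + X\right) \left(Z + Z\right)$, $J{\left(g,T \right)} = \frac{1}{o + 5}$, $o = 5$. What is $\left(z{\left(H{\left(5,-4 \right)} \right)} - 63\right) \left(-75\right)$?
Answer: $\frac{8775}{2} \approx 4387.5$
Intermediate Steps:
$J{\left(g,T \right)} = \frac{1}{10}$ ($J{\left(g,T \right)} = \frac{1}{5 + 5} = \frac{1}{10}$)
$H{\left(X,Z \right)} = -7 + 2 Z \left(\frac{1}{10} + X\right)$ ($H{\left(X,Z \right)} = -7 + \left(\frac{1}{10} + X\right) \left(Z + Z\right) = -7 + \left(\frac{1}{10} + X\right) 2 Z = -7 + 2 Z \left(\frac{1}{10} + X\right)$)
$z{\left(w \right)} = \frac{9}{2}$ ($z{\left(w \right)} = \left(-9\right) \left(- \frac{1}{2}\right) = \frac{9}{2}$)
$\left(z{\left(H{\left(5,-4 \right)} \right)} - 63\right) \left(-75\right) = \left(\frac{9}{2} - 63\right) \left(-75\right) = \left(- \frac{117}{2}\right) \left(-75\right) = \frac{8775}{2}$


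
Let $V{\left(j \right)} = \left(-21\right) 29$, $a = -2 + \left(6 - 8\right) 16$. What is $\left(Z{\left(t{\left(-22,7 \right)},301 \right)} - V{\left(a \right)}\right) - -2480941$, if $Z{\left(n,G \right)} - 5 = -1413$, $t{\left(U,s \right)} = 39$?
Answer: $2480142$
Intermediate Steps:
$Z{\left(n,G \right)} = -1408$ ($Z{\left(n,G \right)} = 5 - 1413 = -1408$)
$a = -34$ ($a = -2 - 32 = -34$)
$V{\left(j \right)} = -609$
$\left(Z{\left(t{\left(-22,7 \right)},301 \right)} - V{\left(a \right)}\right) - -2480941 = \left(-1408 - -609\right) - -2480941 = \left(-1408 + 609\right) + 2480941 = -799 + 2480941 = 2480142$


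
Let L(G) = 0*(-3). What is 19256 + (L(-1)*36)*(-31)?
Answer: 19256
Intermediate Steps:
L(G) = 0
19256 + (L(-1)*36)*(-31) = 19256 + (0*36)*(-31) = 19256 + 0*(-31) = 19256 + 0 = 19256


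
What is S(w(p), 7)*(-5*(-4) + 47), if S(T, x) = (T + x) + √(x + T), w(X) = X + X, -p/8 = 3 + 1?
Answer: -3819 + 67*I*√57 ≈ -3819.0 + 505.84*I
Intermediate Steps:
p = -32 (p = -8*(3 + 1) = -8*4 = -32)
w(X) = 2*X
S(T, x) = T + x + √(T + x) (S(T, x) = (T + x) + √(T + x) = T + x + √(T + x))
S(w(p), 7)*(-5*(-4) + 47) = (2*(-32) + 7 + √(2*(-32) + 7))*(-5*(-4) + 47) = (-64 + 7 + √(-64 + 7))*(20 + 47) = (-64 + 7 + √(-57))*67 = (-64 + 7 + I*√57)*67 = (-57 + I*√57)*67 = -3819 + 67*I*√57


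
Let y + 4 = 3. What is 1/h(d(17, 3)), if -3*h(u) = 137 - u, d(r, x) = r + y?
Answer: -3/121 ≈ -0.024793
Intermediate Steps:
y = -1 (y = -4 + 3 = -1)
d(r, x) = -1 + r (d(r, x) = r - 1 = -1 + r)
h(u) = -137/3 + u/3 (h(u) = -(137 - u)/3 = -137/3 + u/3)
1/h(d(17, 3)) = 1/(-137/3 + (-1 + 17)/3) = 1/(-137/3 + (1/3)*16) = 1/(-137/3 + 16/3) = 1/(-121/3) = -3/121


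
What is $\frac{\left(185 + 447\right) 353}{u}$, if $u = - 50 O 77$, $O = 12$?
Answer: $- \frac{27887}{5775} \approx -4.8289$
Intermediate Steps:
$u = -46200$ ($u = \left(-50\right) 12 \cdot 77 = \left(-600\right) 77 = -46200$)
$\frac{\left(185 + 447\right) 353}{u} = \frac{\left(185 + 447\right) 353}{-46200} = 632 \cdot 353 \left(- \frac{1}{46200}\right) = 223096 \left(- \frac{1}{46200}\right) = - \frac{27887}{5775}$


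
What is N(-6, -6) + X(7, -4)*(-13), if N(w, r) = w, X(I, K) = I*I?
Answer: -643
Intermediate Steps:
X(I, K) = I**2
N(-6, -6) + X(7, -4)*(-13) = -6 + 7**2*(-13) = -6 + 49*(-13) = -6 - 637 = -643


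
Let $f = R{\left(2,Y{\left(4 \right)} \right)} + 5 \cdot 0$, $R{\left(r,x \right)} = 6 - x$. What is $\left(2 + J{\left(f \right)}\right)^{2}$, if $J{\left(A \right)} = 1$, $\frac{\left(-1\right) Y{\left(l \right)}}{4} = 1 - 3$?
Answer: $9$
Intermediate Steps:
$Y{\left(l \right)} = 8$ ($Y{\left(l \right)} = - 4 \left(1 - 3\right) = \left(-4\right) \left(-2\right) = 8$)
$f = -2$ ($f = \left(6 - 8\right) + 5 \cdot 0 = \left(6 - 8\right) + 0 = -2 + 0 = -2$)
$\left(2 + J{\left(f \right)}\right)^{2} = \left(2 + 1\right)^{2} = 3^{2} = 9$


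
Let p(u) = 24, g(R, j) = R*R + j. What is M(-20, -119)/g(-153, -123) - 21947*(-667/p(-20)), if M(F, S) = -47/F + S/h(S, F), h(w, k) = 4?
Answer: 94687661099/155240 ≈ 6.0994e+5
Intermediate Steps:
g(R, j) = j + R**2 (g(R, j) = R**2 + j = j + R**2)
M(F, S) = -47/F + S/4
M(-20, -119)/g(-153, -123) - 21947*(-667/p(-20)) = (-47/(-20) + (1/4)*(-119))/(-123 + (-153)**2) - 21947/(24/(-667)) = (-47*(-1/20) - 119/4)/(-123 + 23409) - 21947/(24*(-1/667)) = (47/20 - 119/4)/23286 - 21947/(-24/667) = -137/5*1/23286 - 21947*(-667/24) = -137/116430 + 14638649/24 = 94687661099/155240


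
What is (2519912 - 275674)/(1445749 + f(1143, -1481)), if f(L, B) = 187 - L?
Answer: 2244238/1444793 ≈ 1.5533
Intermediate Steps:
(2519912 - 275674)/(1445749 + f(1143, -1481)) = (2519912 - 275674)/(1445749 + (187 - 1*1143)) = 2244238/(1445749 + (187 - 1143)) = 2244238/(1445749 - 956) = 2244238/1444793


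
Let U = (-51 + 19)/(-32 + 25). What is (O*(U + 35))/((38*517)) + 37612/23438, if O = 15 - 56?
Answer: 2453146049/1611620318 ≈ 1.5222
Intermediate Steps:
O = -41
U = 32/7 (U = -32/(-7) = -32*(-⅐) = 32/7 ≈ 4.5714)
(O*(U + 35))/((38*517)) + 37612/23438 = (-41*(32/7 + 35))/((38*517)) + 37612/23438 = -41*277/7/19646 + 37612*(1/23438) = -11357/7*1/19646 + 18806/11719 = -11357/137522 + 18806/11719 = 2453146049/1611620318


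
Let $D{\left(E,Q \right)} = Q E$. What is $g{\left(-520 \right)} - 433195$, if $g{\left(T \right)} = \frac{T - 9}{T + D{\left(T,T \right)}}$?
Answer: $- \frac{116910667129}{269880} \approx -4.332 \cdot 10^{5}$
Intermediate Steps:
$D{\left(E,Q \right)} = E Q$
$g{\left(T \right)} = \frac{-9 + T}{T + T^{2}}$ ($g{\left(T \right)} = \frac{T - 9}{T + T T} = \frac{-9 + T}{T + T^{2}}$)
$g{\left(-520 \right)} - 433195 = \frac{-9 - 520}{\left(-520\right) \left(1 - 520\right)} - 433195 = \left(- \frac{1}{520}\right) \frac{1}{-519} \left(-529\right) - 433195 = \left(- \frac{1}{520}\right) \left(- \frac{1}{519}\right) \left(-529\right) - 433195 = - \frac{529}{269880} - 433195 = - \frac{116910667129}{269880}$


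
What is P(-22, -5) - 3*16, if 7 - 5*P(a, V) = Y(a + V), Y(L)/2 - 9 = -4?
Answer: -243/5 ≈ -48.600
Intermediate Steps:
Y(L) = 10 (Y(L) = 18 + 2*(-4) = 18 - 8 = 10)
P(a, V) = -3/5 (P(a, V) = 7/5 - 1/5*10 = 7/5 - 2 = -3/5)
P(-22, -5) - 3*16 = -3/5 - 3*16 = -3/5 - 48 = -243/5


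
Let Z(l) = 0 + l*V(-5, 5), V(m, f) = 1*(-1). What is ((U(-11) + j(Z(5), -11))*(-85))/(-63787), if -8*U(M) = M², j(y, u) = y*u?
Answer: 27115/510296 ≈ 0.053136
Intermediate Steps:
V(m, f) = -1
Z(l) = -l (Z(l) = 0 + l*(-1) = 0 - l = -l)
j(y, u) = u*y
U(M) = -M²/8
((U(-11) + j(Z(5), -11))*(-85))/(-63787) = ((-⅛*(-11)² - (-11)*5)*(-85))/(-63787) = ((-⅛*121 - 11*(-5))*(-85))*(-1/63787) = ((-121/8 + 55)*(-85))*(-1/63787) = ((319/8)*(-85))*(-1/63787) = -27115/8*(-1/63787) = 27115/510296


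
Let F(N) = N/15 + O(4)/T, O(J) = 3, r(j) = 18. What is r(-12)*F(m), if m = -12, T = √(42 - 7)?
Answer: -72/5 + 54*√35/35 ≈ -5.2723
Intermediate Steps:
T = √35 ≈ 5.9161
F(N) = N/15 + 3*√35/35 (F(N) = N/15 + 3/(√35) = N*(1/15) + 3*(√35/35) = N/15 + 3*√35/35)
r(-12)*F(m) = 18*((1/15)*(-12) + 3*√35/35) = 18*(-⅘ + 3*√35/35) = -72/5 + 54*√35/35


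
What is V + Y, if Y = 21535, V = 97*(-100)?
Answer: 11835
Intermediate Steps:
V = -9700
V + Y = -9700 + 21535 = 11835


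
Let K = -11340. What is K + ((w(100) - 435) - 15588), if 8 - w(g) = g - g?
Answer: -27355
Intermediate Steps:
w(g) = 8 (w(g) = 8 - (g - g) = 8 - 1*0 = 8 + 0 = 8)
K + ((w(100) - 435) - 15588) = -11340 + ((8 - 435) - 15588) = -11340 + (-427 - 15588) = -11340 - 16015 = -27355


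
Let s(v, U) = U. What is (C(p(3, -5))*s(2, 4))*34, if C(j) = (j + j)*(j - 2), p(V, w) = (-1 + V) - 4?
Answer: 2176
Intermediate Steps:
p(V, w) = -5 + V
C(j) = 2*j*(-2 + j) (C(j) = (2*j)*(-2 + j) = 2*j*(-2 + j))
(C(p(3, -5))*s(2, 4))*34 = ((2*(-5 + 3)*(-2 + (-5 + 3)))*4)*34 = ((2*(-2)*(-2 - 2))*4)*34 = ((2*(-2)*(-4))*4)*34 = (16*4)*34 = 64*34 = 2176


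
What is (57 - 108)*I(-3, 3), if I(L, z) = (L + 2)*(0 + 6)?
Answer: 306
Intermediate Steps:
I(L, z) = 12 + 6*L (I(L, z) = (2 + L)*6 = 12 + 6*L)
(57 - 108)*I(-3, 3) = (57 - 108)*(12 + 6*(-3)) = -51*(12 - 18) = -51*(-6) = 306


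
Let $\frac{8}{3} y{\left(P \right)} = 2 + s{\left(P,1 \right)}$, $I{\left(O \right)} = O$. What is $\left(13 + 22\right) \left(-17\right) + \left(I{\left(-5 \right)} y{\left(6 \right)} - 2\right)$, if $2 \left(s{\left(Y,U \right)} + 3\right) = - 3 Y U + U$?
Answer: $- \frac{9267}{16} \approx -579.19$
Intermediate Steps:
$s{\left(Y,U \right)} = -3 + \frac{U}{2} - \frac{3 U Y}{2}$ ($s{\left(Y,U \right)} = -3 + \frac{- 3 Y U + U}{2} = -3 + \frac{- 3 U Y + U}{2} = -3 + \frac{U - 3 U Y}{2} = -3 - \left(- \frac{U}{2} + \frac{3 U Y}{2}\right) = -3 + \frac{U}{2} - \frac{3 U Y}{2}$)
$y{\left(P \right)} = - \frac{3}{16} - \frac{9 P}{16}$ ($y{\left(P \right)} = \frac{3 \left(2 - \left(\frac{5}{2} + \frac{3 P}{2}\right)\right)}{8} = \frac{3 \left(- \frac{1}{2} - \frac{3 P}{2}\right)}{8} = - \frac{3}{16} - \frac{9 P}{16}$)
$\left(13 + 22\right) \left(-17\right) + \left(I{\left(-5 \right)} y{\left(6 \right)} - 2\right) = \left(13 + 22\right) \left(-17\right) - \left(2 + 5 \left(- \frac{3}{16} - \frac{27}{8}\right)\right) = 35 \left(-17\right) - \left(2 + 5 \left(- \frac{3}{16} - \frac{27}{8}\right)\right) = -595 - - \frac{253}{16} = -595 + \left(\frac{285}{16} - 2\right) = -595 + \frac{253}{16} = - \frac{9267}{16}$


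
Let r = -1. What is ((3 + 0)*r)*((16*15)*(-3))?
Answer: 2160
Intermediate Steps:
((3 + 0)*r)*((16*15)*(-3)) = ((3 + 0)*(-1))*((16*15)*(-3)) = (3*(-1))*(240*(-3)) = -3*(-720) = 2160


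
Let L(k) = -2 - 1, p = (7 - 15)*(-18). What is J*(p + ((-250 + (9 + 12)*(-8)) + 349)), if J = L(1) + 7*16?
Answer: 8175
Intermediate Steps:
p = 144 (p = -8*(-18) = 144)
L(k) = -3
J = 109 (J = -3 + 7*16 = -3 + 112 = 109)
J*(p + ((-250 + (9 + 12)*(-8)) + 349)) = 109*(144 + ((-250 + (9 + 12)*(-8)) + 349)) = 109*(144 + ((-250 + 21*(-8)) + 349)) = 109*(144 + ((-250 - 168) + 349)) = 109*(144 + (-418 + 349)) = 109*(144 - 69) = 109*75 = 8175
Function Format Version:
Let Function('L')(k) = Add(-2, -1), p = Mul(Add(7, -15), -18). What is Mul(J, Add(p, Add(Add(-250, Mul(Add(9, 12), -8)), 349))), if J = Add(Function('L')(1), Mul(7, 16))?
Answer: 8175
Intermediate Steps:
p = 144 (p = Mul(-8, -18) = 144)
Function('L')(k) = -3
J = 109 (J = Add(-3, Mul(7, 16)) = Add(-3, 112) = 109)
Mul(J, Add(p, Add(Add(-250, Mul(Add(9, 12), -8)), 349))) = Mul(109, Add(144, Add(Add(-250, Mul(Add(9, 12), -8)), 349))) = Mul(109, Add(144, Add(Add(-250, Mul(21, -8)), 349))) = Mul(109, Add(144, Add(Add(-250, -168), 349))) = Mul(109, Add(144, Add(-418, 349))) = Mul(109, Add(144, -69)) = Mul(109, 75) = 8175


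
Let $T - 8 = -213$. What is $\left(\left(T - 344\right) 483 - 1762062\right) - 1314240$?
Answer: $-3341469$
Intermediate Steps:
$T = -205$ ($T = 8 - 213 = -205$)
$\left(\left(T - 344\right) 483 - 1762062\right) - 1314240 = \left(\left(-205 - 344\right) 483 - 1762062\right) - 1314240 = \left(\left(-549\right) 483 - 1762062\right) - 1314240 = \left(-265167 - 1762062\right) - 1314240 = -2027229 - 1314240 = -3341469$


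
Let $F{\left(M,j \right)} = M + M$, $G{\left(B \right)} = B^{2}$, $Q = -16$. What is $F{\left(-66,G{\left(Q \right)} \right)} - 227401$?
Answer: $-227533$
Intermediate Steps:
$F{\left(M,j \right)} = 2 M$
$F{\left(-66,G{\left(Q \right)} \right)} - 227401 = 2 \left(-66\right) - 227401 = -132 - 227401 = -227533$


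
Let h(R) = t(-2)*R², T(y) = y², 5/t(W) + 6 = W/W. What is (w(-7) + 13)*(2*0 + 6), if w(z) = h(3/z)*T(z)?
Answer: 24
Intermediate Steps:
t(W) = -1 (t(W) = 5/(-6 + W/W) = 5/(-6 + 1) = 5/(-5) = 5*(-⅕) = -1)
h(R) = -R²
w(z) = -9 (w(z) = (-(3/z)²)*z² = (-9/z²)*z² = -9)
(w(-7) + 13)*(2*0 + 6) = (-9 + 13)*(2*0 + 6) = 4*(0 + 6) = 4*6 = 24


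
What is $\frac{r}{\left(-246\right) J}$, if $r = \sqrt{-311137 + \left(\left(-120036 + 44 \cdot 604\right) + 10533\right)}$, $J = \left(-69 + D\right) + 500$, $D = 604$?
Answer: $- \frac{2 i \sqrt{24629}}{127305} \approx - 0.0024655 i$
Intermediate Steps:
$J = 1035$ ($J = \left(-69 + 604\right) + 500 = 535 + 500 = 1035$)
$r = 4 i \sqrt{24629}$ ($r = \sqrt{-311137 + \left(\left(-120036 + 26576\right) + 10533\right)} = \sqrt{-311137 + \left(-93460 + 10533\right)} = \sqrt{-311137 - 82927} = \sqrt{-394064} = 4 i \sqrt{24629} \approx 627.75 i$)
$\frac{r}{\left(-246\right) J} = \frac{4 i \sqrt{24629}}{\left(-246\right) 1035} = \frac{4 i \sqrt{24629}}{-254610} = 4 i \sqrt{24629} \left(- \frac{1}{254610}\right) = - \frac{2 i \sqrt{24629}}{127305}$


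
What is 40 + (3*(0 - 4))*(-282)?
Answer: 3424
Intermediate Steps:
40 + (3*(0 - 4))*(-282) = 40 + (3*(-4))*(-282) = 40 - 12*(-282) = 40 + 3384 = 3424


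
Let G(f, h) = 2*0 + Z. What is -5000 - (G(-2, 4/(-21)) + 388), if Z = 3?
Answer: -5391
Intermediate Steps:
G(f, h) = 3 (G(f, h) = 2*0 + 3 = 0 + 3 = 3)
-5000 - (G(-2, 4/(-21)) + 388) = -5000 - (3 + 388) = -5000 - 1*391 = -5000 - 391 = -5391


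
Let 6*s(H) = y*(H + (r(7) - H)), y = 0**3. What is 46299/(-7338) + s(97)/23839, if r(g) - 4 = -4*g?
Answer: -15433/2446 ≈ -6.3095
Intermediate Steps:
r(g) = 4 - 4*g
y = 0
s(H) = 0 (s(H) = (0*(H + ((4 - 4*7) - H)))/6 = (0*(H + ((4 - 28) - H)))/6 = (0*(H + (-24 - H)))/6 = (0*(-24))/6 = (1/6)*0 = 0)
46299/(-7338) + s(97)/23839 = 46299/(-7338) + 0/23839 = 46299*(-1/7338) + 0*(1/23839) = -15433/2446 + 0 = -15433/2446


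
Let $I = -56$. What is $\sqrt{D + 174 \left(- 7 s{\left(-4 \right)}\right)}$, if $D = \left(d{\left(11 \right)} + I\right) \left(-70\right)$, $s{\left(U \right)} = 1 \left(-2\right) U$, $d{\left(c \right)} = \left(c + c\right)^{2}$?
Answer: $2 i \sqrt{9926} \approx 199.26 i$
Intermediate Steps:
$d{\left(c \right)} = 4 c^{2}$ ($d{\left(c \right)} = \left(2 c\right)^{2} = 4 c^{2}$)
$s{\left(U \right)} = - 2 U$
$D = -29960$ ($D = \left(4 \cdot 11^{2} - 56\right) \left(-70\right) = \left(4 \cdot 121 - 56\right) \left(-70\right) = \left(484 - 56\right) \left(-70\right) = 428 \left(-70\right) = -29960$)
$\sqrt{D + 174 \left(- 7 s{\left(-4 \right)}\right)} = \sqrt{-29960 + 174 \left(- 7 \left(\left(-2\right) \left(-4\right)\right)\right)} = \sqrt{-29960 + 174 \left(\left(-7\right) 8\right)} = \sqrt{-29960 + 174 \left(-56\right)} = \sqrt{-29960 - 9744} = \sqrt{-39704} = 2 i \sqrt{9926}$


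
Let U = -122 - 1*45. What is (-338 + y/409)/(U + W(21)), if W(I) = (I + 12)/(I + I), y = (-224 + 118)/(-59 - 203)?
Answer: 253535086/124678333 ≈ 2.0335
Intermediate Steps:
y = 53/131 (y = -106/(-262) = -106*(-1/262) = 53/131 ≈ 0.40458)
W(I) = (12 + I)/(2*I) (W(I) = (12 + I)/((2*I)) = (12 + I)*(1/(2*I)) = (12 + I)/(2*I))
U = -167 (U = -122 - 45 = -167)
(-338 + y/409)/(U + W(21)) = (-338 + (53/131)/409)/(-167 + (½)*(12 + 21)/21) = (-338 + (53/131)*(1/409))/(-167 + (½)*(1/21)*33) = (-338 + 53/53579)/(-167 + 11/14) = -18109649/(53579*(-2327/14)) = -18109649/53579*(-14/2327) = 253535086/124678333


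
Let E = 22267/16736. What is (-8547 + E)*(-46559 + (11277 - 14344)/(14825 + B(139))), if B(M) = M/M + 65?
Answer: 6197366877343075/15575986 ≈ 3.9788e+8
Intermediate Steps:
E = 22267/16736 (E = 22267*(1/16736) = 22267/16736 ≈ 1.3305)
B(M) = 66 (B(M) = 1 + 65 = 66)
(-8547 + E)*(-46559 + (11277 - 14344)/(14825 + B(139))) = (-8547 + 22267/16736)*(-46559 + (11277 - 14344)/(14825 + 66)) = -143020325*(-46559 - 3067/14891)/16736 = -143020325/16736*(-693313136/14891) = 6197366877343075/15575986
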